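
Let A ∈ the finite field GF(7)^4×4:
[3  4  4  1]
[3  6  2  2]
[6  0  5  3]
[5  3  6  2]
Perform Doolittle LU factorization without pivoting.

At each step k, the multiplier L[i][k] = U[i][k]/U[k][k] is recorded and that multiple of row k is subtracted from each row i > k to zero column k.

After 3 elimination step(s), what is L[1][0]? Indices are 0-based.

L[1][0] = 1

k=0: U[0][0]=3
  eliminate (1,0): mult=1, new row 1: (0, 2, 5, 1); set L[1][0]=1
  eliminate (2,0): mult=2, new row 2: (0, 6, 4, 1); set L[2][0]=2
  eliminate (3,0): mult=4, new row 3: (0, 1, 4, 5); set L[3][0]=4
k=1: U[1][1]=2
  eliminate (2,1): mult=3, new row 2: (0, 0, 3, 5); set L[2][1]=3
  eliminate (3,1): mult=4, new row 3: (0, 0, 5, 1); set L[3][1]=4
k=2: U[2][2]=3
  eliminate (3,2): mult=4, new row 3: (0, 0, 0, 2); set L[3][2]=4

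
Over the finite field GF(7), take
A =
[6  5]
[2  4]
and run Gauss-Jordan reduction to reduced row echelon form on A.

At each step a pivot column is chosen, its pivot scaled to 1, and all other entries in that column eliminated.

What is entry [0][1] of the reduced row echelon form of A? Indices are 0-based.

M[0][1] = 2

step 1: normalize row 0 (÷6) = (1, 2)
  row 1: subtract 2×row0 = (0, 0)
skip col 1 (zero from row 1)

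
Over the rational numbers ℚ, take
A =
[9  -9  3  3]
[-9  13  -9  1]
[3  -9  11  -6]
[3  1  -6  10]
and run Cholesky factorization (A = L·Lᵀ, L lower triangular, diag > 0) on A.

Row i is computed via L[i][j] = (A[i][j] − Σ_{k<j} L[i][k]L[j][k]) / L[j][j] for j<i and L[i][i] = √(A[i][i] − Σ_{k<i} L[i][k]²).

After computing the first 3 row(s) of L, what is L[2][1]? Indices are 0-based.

L[2][1] = -3

Step 1: L[0][0] = √(9) = 3.
  L[1][0] = (-9) / L[0][0] = -3.
Step 2: L[1][1] = √(4) = 2.
  L[2][0] = (3) / L[0][0] = 1.
  L[2][1] = (-6) / L[1][1] = -3.
Step 3: L[2][2] = √(1) = 1.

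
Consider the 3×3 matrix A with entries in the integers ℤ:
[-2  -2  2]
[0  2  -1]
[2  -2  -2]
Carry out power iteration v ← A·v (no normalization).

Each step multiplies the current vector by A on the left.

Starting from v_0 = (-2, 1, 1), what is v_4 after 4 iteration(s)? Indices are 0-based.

v_0 = (-2, 1, 1).
v_1 = A·v_0 = (4, 1, -8).
v_2 = A·v_1 = (-26, 10, 22).
v_3 = A·v_2 = (76, -2, -116).
v_4 = A·v_3 = (-380, 112, 388).

v_4 = (-380, 112, 388)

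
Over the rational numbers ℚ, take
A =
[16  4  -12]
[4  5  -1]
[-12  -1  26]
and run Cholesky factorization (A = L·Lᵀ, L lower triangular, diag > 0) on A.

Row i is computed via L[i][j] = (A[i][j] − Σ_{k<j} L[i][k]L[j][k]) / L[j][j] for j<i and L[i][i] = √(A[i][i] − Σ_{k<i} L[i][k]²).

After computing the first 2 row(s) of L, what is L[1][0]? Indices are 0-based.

L[1][0] = 1

Step 1: L[0][0] = √(16) = 4.
  L[1][0] = (4) / L[0][0] = 1.
Step 2: L[1][1] = √(4) = 2.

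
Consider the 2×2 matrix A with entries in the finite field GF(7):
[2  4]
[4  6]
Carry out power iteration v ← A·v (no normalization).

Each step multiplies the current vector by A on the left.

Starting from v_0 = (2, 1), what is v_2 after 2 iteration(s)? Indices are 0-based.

v_2 = (2, 4)

v_0 = (2, 1).
v_1 = A·v_0 = (1, 0).
v_2 = A·v_1 = (2, 4).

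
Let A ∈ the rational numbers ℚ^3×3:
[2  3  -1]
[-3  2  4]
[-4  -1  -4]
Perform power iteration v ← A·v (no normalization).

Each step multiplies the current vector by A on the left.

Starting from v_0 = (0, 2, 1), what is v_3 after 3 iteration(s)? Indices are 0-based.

v_0 = (0, 2, 1).
v_1 = A·v_0 = (5, 8, -6).
v_2 = A·v_1 = (40, -23, -4).
v_3 = A·v_2 = (15, -182, -121).

v_3 = (15, -182, -121)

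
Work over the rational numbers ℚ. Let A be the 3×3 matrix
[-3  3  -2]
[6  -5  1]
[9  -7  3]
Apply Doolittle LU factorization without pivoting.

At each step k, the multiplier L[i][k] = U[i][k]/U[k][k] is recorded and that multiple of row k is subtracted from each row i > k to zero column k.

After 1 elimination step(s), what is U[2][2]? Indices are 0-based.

U[2][2] = -3

Step 1: pivot at (0,0) is -3.
  row1 ← row1 − (-2)·row0  ⇒  L[1][0]=-2, U row1=(0, 1, -3)
  row2 ← row2 − (-3)·row0  ⇒  L[2][0]=-3, U row2=(0, 2, -3)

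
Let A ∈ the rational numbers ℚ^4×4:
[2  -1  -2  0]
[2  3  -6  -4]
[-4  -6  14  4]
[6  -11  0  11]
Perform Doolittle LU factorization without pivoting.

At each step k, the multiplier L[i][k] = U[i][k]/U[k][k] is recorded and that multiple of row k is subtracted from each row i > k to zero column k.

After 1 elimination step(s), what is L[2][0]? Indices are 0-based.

Step 1: pivot at (0,0) is 2.
  row1 ← row1 − (1)·row0  ⇒  L[1][0]=1, U row1=(0, 4, -4, -4)
  row2 ← row2 − (-2)·row0  ⇒  L[2][0]=-2, U row2=(0, -8, 10, 4)
  row3 ← row3 − (3)·row0  ⇒  L[3][0]=3, U row3=(0, -8, 6, 11)

L[2][0] = -2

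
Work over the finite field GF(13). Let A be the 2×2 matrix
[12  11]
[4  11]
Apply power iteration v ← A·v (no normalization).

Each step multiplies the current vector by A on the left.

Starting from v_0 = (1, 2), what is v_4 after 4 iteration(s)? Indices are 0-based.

v_0 = (1, 2).
v_1 = A·v_0 = (8, 0).
v_2 = A·v_1 = (5, 6).
v_3 = A·v_2 = (9, 8).
v_4 = A·v_3 = (1, 7).

v_4 = (1, 7)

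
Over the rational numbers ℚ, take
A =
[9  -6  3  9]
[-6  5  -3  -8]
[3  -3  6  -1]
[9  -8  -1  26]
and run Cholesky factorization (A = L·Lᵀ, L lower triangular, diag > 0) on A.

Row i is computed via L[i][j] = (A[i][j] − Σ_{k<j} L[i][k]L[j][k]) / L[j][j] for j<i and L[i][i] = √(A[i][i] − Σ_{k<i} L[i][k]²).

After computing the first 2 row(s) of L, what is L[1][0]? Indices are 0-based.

Step 1: L[0][0] = √(9) = 3.
  L[1][0] = (-6) / L[0][0] = -2.
Step 2: L[1][1] = √(1) = 1.

L[1][0] = -2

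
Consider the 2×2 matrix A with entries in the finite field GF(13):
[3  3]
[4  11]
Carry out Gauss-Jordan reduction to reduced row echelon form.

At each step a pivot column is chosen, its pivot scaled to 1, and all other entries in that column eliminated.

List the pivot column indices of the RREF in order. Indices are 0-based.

pivot columns: 0, 1

pivot(0,0)=3: scale R0 → (1, 1)
  clear (1,0): R1 −= (4)R0 → (0, 7)
pivot(1,1)=7: scale R1 → (0, 1)
  clear (0,1): R0 −= (1)R1 → (1, 0)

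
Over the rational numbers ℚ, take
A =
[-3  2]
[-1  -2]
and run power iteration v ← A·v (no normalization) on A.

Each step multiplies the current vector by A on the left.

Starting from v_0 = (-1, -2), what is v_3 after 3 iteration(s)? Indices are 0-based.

v_3 = (-57, 5)

v_0 = (-1, -2).
v_1 = A·v_0 = (-1, 5).
v_2 = A·v_1 = (13, -9).
v_3 = A·v_2 = (-57, 5).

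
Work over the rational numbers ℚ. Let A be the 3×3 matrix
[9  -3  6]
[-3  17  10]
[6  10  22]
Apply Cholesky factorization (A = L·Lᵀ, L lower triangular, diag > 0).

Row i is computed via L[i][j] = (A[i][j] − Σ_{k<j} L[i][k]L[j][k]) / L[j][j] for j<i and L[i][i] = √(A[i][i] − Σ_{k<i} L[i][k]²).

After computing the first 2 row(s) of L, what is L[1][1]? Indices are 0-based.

L[1][1] = 4

Step 1: L[0][0] = √(9) = 3.
  L[1][0] = (-3) / L[0][0] = -1.
Step 2: L[1][1] = √(16) = 4.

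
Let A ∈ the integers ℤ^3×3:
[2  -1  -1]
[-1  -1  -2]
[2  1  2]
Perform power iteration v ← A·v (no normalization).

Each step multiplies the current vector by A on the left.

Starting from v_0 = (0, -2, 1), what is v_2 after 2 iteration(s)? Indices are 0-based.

v_2 = (2, -1, 2)

v_0 = (0, -2, 1).
v_1 = A·v_0 = (1, 0, 0).
v_2 = A·v_1 = (2, -1, 2).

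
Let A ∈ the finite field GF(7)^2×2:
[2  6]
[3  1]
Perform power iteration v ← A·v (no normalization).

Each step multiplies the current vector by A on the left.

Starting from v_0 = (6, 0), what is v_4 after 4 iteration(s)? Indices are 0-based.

v_0 = (6, 0).
v_1 = A·v_0 = (5, 4).
v_2 = A·v_1 = (6, 5).
v_3 = A·v_2 = (0, 2).
v_4 = A·v_3 = (5, 2).

v_4 = (5, 2)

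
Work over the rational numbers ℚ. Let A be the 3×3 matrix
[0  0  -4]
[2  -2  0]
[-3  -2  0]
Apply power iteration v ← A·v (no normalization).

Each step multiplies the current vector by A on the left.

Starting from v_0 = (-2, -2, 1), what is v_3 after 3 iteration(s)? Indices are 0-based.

v_3 = (-48, -64, 136)

v_0 = (-2, -2, 1).
v_1 = A·v_0 = (-4, 0, 10).
v_2 = A·v_1 = (-40, -8, 12).
v_3 = A·v_2 = (-48, -64, 136).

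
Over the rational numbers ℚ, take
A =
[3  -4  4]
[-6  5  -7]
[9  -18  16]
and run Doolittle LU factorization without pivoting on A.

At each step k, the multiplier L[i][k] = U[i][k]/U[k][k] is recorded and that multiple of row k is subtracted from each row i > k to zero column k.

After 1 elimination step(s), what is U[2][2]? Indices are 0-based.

[col 0] pivot 3
  R1 -= -2*R0 → (0, -3, 1)  (L[1][0] := -2)
  R2 -= 3*R0 → (0, -6, 4)  (L[2][0] := 3)

U[2][2] = 4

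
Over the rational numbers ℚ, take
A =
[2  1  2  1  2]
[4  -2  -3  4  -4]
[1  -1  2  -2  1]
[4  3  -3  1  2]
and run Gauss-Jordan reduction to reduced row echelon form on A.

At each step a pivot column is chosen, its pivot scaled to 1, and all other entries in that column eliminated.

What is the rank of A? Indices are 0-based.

pivot(0,0)=2: scale R0 → (1, 1/2, 1, 1/2, 1)
  clear (1,0): R1 −= (4)R0 → (0, -4, -7, 2, -8)
  clear (2,0): R2 −= (1)R0 → (0, -3/2, 1, -5/2, 0)
  clear (3,0): R3 −= (4)R0 → (0, 1, -7, -1, -2)
pivot(1,1)=-4: scale R1 → (0, 1, 7/4, -1/2, 2)
  clear (0,1): R0 −= (1/2)R1 → (1, 0, 1/8, 3/4, 0)
  clear (2,1): R2 −= (-3/2)R1 → (0, 0, 29/8, -13/4, 3)
  clear (3,1): R3 −= (1)R1 → (0, 0, -35/4, -1/2, -4)
pivot(2,2)=29/8: scale R2 → (0, 0, 1, -26/29, 24/29)
  clear (0,2): R0 −= (1/8)R2 → (1, 0, 0, 25/29, -3/29)
  clear (1,2): R1 −= (7/4)R2 → (0, 1, 0, 31/29, 16/29)
  clear (3,2): R3 −= (-35/4)R2 → (0, 0, 0, -242/29, 94/29)
pivot(3,3)=-242/29: scale R3 → (0, 0, 0, 1, -47/121)
  clear (0,3): R0 −= (25/29)R3 → (1, 0, 0, 0, 28/121)
  clear (1,3): R1 −= (31/29)R3 → (0, 1, 0, 0, 117/121)
  clear (2,3): R2 −= (-26/29)R3 → (0, 0, 1, 0, 58/121)

rank = 4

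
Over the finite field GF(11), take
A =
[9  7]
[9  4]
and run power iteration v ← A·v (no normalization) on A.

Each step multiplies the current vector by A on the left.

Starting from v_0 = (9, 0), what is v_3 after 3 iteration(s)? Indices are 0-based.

v_3 = (5, 3)

v_0 = (9, 0).
v_1 = A·v_0 = (4, 4).
v_2 = A·v_1 = (9, 8).
v_3 = A·v_2 = (5, 3).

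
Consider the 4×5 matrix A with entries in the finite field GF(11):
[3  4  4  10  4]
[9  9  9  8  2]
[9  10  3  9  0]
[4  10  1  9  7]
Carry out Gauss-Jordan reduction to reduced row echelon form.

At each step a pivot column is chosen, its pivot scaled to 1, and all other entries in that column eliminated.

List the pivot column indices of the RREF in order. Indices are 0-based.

pivot columns: 0, 1, 2, 3

step 1: normalize row 0 (÷3) = (1, 5, 5, 7, 5)
  row 1: subtract 9×row0 = (0, 8, 8, 0, 1)
  row 2: subtract 9×row0 = (0, 9, 2, 1, 10)
  row 3: subtract 4×row0 = (0, 1, 3, 3, 9)
step 2: normalize row 1 (÷8) = (0, 1, 1, 0, 7)
  row 0: subtract 5×row1 = (1, 0, 0, 7, 3)
  row 2: subtract 9×row1 = (0, 0, 4, 1, 2)
  row 3: subtract 1×row1 = (0, 0, 2, 3, 2)
step 3: normalize row 2 (÷4) = (0, 0, 1, 3, 6)
  row 1: subtract 1×row2 = (0, 1, 0, 8, 1)
  row 3: subtract 2×row2 = (0, 0, 0, 8, 1)
step 4: normalize row 3 (÷8) = (0, 0, 0, 1, 7)
  row 0: subtract 7×row3 = (1, 0, 0, 0, 9)
  row 1: subtract 8×row3 = (0, 1, 0, 0, 0)
  row 2: subtract 3×row3 = (0, 0, 1, 0, 7)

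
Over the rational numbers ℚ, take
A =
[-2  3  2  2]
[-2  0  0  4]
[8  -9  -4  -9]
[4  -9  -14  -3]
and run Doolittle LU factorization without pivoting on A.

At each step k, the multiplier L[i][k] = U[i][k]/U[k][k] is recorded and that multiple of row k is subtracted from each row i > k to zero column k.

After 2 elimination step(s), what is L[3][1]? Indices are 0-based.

Step 1: pivot at (0,0) is -2.
  row1 ← row1 − (1)·row0  ⇒  L[1][0]=1, U row1=(0, -3, -2, 2)
  row2 ← row2 − (-4)·row0  ⇒  L[2][0]=-4, U row2=(0, 3, 4, -1)
  row3 ← row3 − (-2)·row0  ⇒  L[3][0]=-2, U row3=(0, -3, -10, 1)
Step 2: pivot at (1,1) is -3.
  row2 ← row2 − (-1)·row1  ⇒  L[2][1]=-1, U row2=(0, 0, 2, 1)
  row3 ← row3 − (1)·row1  ⇒  L[3][1]=1, U row3=(0, 0, -8, -1)

L[3][1] = 1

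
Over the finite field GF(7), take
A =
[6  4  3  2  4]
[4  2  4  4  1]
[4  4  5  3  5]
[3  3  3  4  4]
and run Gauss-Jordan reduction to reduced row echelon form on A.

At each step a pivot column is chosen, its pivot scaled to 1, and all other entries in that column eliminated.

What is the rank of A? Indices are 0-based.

[1] R0 /= 6  ⇒  (1, 3, 4, 5, 3)
     R1 -= 4·R0  ⇒  (0, 4, 2, 5, 3)
     R2 -= 4·R0  ⇒  (0, 6, 3, 4, 0)
     R3 -= 3·R0  ⇒  (0, 1, 5, 3, 2)
[2] R1 /= 4  ⇒  (0, 1, 4, 3, 6)
     R0 -= 3·R1  ⇒  (1, 0, 6, 3, 6)
     R2 -= 6·R1  ⇒  (0, 0, 0, 0, 6)
     R3 -= 1·R1  ⇒  (0, 0, 1, 0, 3)
[3] R2 <-> R3
[3] R2 /= 1  ⇒  (0, 0, 1, 0, 3)
     R0 -= 6·R2  ⇒  (1, 0, 0, 3, 2)
     R1 -= 4·R2  ⇒  (0, 1, 0, 3, 1)
column 3 empty below row 3
[4] R3 /= 6  ⇒  (0, 0, 0, 0, 1)
     R0 -= 2·R3  ⇒  (1, 0, 0, 3, 0)
     R1 -= 1·R3  ⇒  (0, 1, 0, 3, 0)
     R2 -= 3·R3  ⇒  (0, 0, 1, 0, 0)

rank = 4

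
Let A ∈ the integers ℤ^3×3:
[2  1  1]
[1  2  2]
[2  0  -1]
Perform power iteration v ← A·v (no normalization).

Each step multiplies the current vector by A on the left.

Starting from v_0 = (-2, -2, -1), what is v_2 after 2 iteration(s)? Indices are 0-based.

v_2 = (-25, -29, -11)

v_0 = (-2, -2, -1).
v_1 = A·v_0 = (-7, -8, -3).
v_2 = A·v_1 = (-25, -29, -11).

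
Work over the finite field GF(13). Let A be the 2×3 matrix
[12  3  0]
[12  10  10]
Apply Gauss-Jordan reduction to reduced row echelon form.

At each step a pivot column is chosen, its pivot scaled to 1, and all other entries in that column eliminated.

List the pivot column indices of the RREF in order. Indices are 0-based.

[1] R0 /= 12  ⇒  (1, 10, 0)
     R1 -= 12·R0  ⇒  (0, 7, 10)
[2] R1 /= 7  ⇒  (0, 1, 7)
     R0 -= 10·R1  ⇒  (1, 0, 8)

pivot columns: 0, 1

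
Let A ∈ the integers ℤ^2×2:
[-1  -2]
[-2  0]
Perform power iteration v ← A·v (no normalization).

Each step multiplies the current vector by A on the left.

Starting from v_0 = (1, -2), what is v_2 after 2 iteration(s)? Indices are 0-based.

v_0 = (1, -2).
v_1 = A·v_0 = (3, -2).
v_2 = A·v_1 = (1, -6).

v_2 = (1, -6)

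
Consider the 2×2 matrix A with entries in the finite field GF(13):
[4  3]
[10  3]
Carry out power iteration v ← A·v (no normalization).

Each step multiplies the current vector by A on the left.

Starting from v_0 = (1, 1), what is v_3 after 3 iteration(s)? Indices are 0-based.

v_0 = (1, 1).
v_1 = A·v_0 = (7, 0).
v_2 = A·v_1 = (2, 5).
v_3 = A·v_2 = (10, 9).

v_3 = (10, 9)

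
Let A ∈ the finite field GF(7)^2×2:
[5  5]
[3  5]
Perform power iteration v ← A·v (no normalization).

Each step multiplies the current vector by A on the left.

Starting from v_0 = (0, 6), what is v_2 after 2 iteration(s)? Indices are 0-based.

v_0 = (0, 6).
v_1 = A·v_0 = (2, 2).
v_2 = A·v_1 = (6, 2).

v_2 = (6, 2)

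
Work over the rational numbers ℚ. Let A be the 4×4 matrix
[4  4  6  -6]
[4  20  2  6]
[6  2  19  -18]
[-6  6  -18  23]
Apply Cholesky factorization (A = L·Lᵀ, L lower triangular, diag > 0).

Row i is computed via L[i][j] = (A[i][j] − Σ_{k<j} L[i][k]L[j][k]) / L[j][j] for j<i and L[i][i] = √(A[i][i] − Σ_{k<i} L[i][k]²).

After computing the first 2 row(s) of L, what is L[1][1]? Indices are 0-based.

Step 1: L[0][0] = √(4) = 2.
  L[1][0] = (4) / L[0][0] = 2.
Step 2: L[1][1] = √(16) = 4.

L[1][1] = 4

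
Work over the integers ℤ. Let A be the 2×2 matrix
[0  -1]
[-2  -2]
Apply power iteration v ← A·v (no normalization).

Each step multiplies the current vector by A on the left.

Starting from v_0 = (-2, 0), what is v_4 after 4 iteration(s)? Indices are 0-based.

v_4 = (-24, -64)

v_0 = (-2, 0).
v_1 = A·v_0 = (0, 4).
v_2 = A·v_1 = (-4, -8).
v_3 = A·v_2 = (8, 24).
v_4 = A·v_3 = (-24, -64).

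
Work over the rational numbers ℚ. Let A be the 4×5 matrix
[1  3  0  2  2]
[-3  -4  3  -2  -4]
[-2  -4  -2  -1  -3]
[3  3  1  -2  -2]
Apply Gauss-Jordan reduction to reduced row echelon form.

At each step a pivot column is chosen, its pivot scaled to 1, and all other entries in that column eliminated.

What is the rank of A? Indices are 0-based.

[1] R0 /= 1  ⇒  (1, 3, 0, 2, 2)
     R1 -= -3·R0  ⇒  (0, 5, 3, 4, 2)
     R2 -= -2·R0  ⇒  (0, 2, -2, 3, 1)
     R3 -= 3·R0  ⇒  (0, -6, 1, -8, -8)
[2] R1 /= 5  ⇒  (0, 1, 3/5, 4/5, 2/5)
     R0 -= 3·R1  ⇒  (1, 0, -9/5, -2/5, 4/5)
     R2 -= 2·R1  ⇒  (0, 0, -16/5, 7/5, 1/5)
     R3 -= -6·R1  ⇒  (0, 0, 23/5, -16/5, -28/5)
[3] R2 /= -16/5  ⇒  (0, 0, 1, -7/16, -1/16)
     R0 -= -9/5·R2  ⇒  (1, 0, 0, -19/16, 11/16)
     R1 -= 3/5·R2  ⇒  (0, 1, 0, 17/16, 7/16)
     R3 -= 23/5·R2  ⇒  (0, 0, 0, -19/16, -85/16)
[4] R3 /= -19/16  ⇒  (0, 0, 0, 1, 85/19)
     R0 -= -19/16·R3  ⇒  (1, 0, 0, 0, 6)
     R1 -= 17/16·R3  ⇒  (0, 1, 0, 0, -82/19)
     R2 -= -7/16·R3  ⇒  (0, 0, 1, 0, 36/19)

rank = 4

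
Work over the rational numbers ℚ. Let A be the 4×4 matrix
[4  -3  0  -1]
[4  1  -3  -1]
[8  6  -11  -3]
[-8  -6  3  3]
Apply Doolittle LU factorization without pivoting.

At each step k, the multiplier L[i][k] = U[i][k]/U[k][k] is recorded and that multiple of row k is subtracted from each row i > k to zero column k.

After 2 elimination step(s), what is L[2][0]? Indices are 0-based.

L[2][0] = 2

Step 1: pivot at (0,0) is 4.
  row1 ← row1 − (1)·row0  ⇒  L[1][0]=1, U row1=(0, 4, -3, 0)
  row2 ← row2 − (2)·row0  ⇒  L[2][0]=2, U row2=(0, 12, -11, -1)
  row3 ← row3 − (-2)·row0  ⇒  L[3][0]=-2, U row3=(0, -12, 3, 1)
Step 2: pivot at (1,1) is 4.
  row2 ← row2 − (3)·row1  ⇒  L[2][1]=3, U row2=(0, 0, -2, -1)
  row3 ← row3 − (-3)·row1  ⇒  L[3][1]=-3, U row3=(0, 0, -6, 1)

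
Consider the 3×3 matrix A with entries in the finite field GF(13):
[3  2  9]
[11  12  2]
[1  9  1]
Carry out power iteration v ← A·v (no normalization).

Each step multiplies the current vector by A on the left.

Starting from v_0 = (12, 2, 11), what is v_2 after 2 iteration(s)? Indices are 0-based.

v_0 = (12, 2, 11).
v_1 = A·v_0 = (9, 9, 2).
v_2 = A·v_1 = (11, 3, 1).

v_2 = (11, 3, 1)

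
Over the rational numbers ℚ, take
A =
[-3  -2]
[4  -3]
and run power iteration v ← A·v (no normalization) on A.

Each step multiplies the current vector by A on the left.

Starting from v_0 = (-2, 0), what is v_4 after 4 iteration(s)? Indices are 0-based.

v_4 = (574, 96)

v_0 = (-2, 0).
v_1 = A·v_0 = (6, -8).
v_2 = A·v_1 = (-2, 48).
v_3 = A·v_2 = (-90, -152).
v_4 = A·v_3 = (574, 96).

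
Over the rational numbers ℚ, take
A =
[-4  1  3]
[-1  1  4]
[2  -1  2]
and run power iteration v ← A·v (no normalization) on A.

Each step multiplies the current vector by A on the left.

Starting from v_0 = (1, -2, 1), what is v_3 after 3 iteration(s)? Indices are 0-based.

v_0 = (1, -2, 1).
v_1 = A·v_0 = (-3, 1, 6).
v_2 = A·v_1 = (31, 28, 5).
v_3 = A·v_2 = (-81, 17, 44).

v_3 = (-81, 17, 44)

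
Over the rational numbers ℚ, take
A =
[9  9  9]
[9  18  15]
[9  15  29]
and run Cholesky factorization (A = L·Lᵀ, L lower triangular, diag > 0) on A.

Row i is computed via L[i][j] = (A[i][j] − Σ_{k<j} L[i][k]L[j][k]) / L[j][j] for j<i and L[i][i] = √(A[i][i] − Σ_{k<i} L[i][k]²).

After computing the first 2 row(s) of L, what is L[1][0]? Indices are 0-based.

L[1][0] = 3

Step 1: L[0][0] = √(9) = 3.
  L[1][0] = (9) / L[0][0] = 3.
Step 2: L[1][1] = √(9) = 3.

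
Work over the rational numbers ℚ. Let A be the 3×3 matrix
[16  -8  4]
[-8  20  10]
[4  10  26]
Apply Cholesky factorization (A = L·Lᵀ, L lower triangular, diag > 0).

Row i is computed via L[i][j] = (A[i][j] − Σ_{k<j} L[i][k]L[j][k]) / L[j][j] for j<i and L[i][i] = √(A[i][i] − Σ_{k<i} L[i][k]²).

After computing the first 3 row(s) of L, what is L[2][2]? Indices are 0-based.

Step 1: L[0][0] = √(16) = 4.
  L[1][0] = (-8) / L[0][0] = -2.
Step 2: L[1][1] = √(16) = 4.
  L[2][0] = (4) / L[0][0] = 1.
  L[2][1] = (12) / L[1][1] = 3.
Step 3: L[2][2] = √(16) = 4.

L[2][2] = 4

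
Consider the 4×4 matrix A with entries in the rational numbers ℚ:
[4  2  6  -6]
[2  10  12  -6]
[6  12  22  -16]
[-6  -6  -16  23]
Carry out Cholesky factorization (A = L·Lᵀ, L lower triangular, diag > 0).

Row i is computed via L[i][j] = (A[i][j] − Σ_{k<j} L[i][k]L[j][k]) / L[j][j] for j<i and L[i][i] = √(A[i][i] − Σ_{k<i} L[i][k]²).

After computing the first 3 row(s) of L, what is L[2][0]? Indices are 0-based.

L[2][0] = 3

Step 1: L[0][0] = √(4) = 2.
  L[1][0] = (2) / L[0][0] = 1.
Step 2: L[1][1] = √(9) = 3.
  L[2][0] = (6) / L[0][0] = 3.
  L[2][1] = (9) / L[1][1] = 3.
Step 3: L[2][2] = √(4) = 2.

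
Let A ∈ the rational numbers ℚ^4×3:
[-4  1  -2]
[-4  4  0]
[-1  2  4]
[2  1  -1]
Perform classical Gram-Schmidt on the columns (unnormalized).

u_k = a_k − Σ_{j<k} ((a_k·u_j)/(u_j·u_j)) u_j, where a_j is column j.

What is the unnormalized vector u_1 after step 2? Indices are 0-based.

u_1 = (-43/37, 68/37, 54/37, 77/37)

Step 1: u_0 = a_0 = (-4, -4, -1, 2).
Step 2: u_1 = a_1 − (-20/37)·u_0 = (-43/37, 68/37, 54/37, 77/37).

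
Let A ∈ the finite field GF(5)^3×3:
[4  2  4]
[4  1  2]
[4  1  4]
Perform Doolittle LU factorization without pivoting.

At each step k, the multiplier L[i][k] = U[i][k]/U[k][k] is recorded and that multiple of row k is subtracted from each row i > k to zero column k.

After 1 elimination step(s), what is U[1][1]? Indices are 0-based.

[col 0] pivot 4
  R1 -= 1*R0 → (0, 4, 3)  (L[1][0] := 1)
  R2 -= 1*R0 → (0, 4, 0)  (L[2][0] := 1)

U[1][1] = 4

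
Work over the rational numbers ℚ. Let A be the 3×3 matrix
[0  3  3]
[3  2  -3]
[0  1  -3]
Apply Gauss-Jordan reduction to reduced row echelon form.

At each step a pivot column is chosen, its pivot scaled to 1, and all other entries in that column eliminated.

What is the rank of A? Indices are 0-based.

rank = 3

[1] R0 <-> R1
[1] R0 /= 3  ⇒  (1, 2/3, -1)
[2] R1 /= 3  ⇒  (0, 1, 1)
     R0 -= 2/3·R1  ⇒  (1, 0, -5/3)
     R2 -= 1·R1  ⇒  (0, 0, -4)
[3] R2 /= -4  ⇒  (0, 0, 1)
     R0 -= -5/3·R2  ⇒  (1, 0, 0)
     R1 -= 1·R2  ⇒  (0, 1, 0)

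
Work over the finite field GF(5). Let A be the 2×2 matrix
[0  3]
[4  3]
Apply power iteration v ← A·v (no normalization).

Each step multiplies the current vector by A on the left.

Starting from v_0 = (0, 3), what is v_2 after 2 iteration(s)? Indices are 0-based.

v_0 = (0, 3).
v_1 = A·v_0 = (4, 4).
v_2 = A·v_1 = (2, 3).

v_2 = (2, 3)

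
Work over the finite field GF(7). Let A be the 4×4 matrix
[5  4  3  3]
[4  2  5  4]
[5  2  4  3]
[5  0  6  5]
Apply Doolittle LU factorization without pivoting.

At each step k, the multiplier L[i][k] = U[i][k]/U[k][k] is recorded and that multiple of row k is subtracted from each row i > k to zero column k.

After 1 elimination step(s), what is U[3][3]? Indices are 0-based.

Step 1: pivot at (0,0) is 5.
  row1 ← row1 − (5)·row0  ⇒  L[1][0]=5, U row1=(0, 3, 4, 3)
  row2 ← row2 − (1)·row0  ⇒  L[2][0]=1, U row2=(0, 5, 1, 0)
  row3 ← row3 − (1)·row0  ⇒  L[3][0]=1, U row3=(0, 3, 3, 2)

U[3][3] = 2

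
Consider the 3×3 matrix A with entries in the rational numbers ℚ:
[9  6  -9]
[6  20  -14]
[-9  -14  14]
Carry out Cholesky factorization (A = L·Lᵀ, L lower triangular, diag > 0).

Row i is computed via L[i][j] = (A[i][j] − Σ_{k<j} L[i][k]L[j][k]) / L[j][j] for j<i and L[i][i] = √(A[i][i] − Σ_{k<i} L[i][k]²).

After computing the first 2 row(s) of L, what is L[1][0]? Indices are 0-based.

Step 1: L[0][0] = √(9) = 3.
  L[1][0] = (6) / L[0][0] = 2.
Step 2: L[1][1] = √(16) = 4.

L[1][0] = 2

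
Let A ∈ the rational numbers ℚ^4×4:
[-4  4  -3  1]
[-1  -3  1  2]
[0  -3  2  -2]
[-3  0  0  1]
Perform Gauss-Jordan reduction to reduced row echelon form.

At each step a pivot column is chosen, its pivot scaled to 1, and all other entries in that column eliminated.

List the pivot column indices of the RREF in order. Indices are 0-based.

pivot columns: 0, 1, 2, 3

pivot(0,0)=-4: scale R0 → (1, -1, 3/4, -1/4)
  clear (1,0): R1 −= (-1)R0 → (0, -4, 7/4, 7/4)
  clear (3,0): R3 −= (-3)R0 → (0, -3, 9/4, 1/4)
pivot(1,1)=-4: scale R1 → (0, 1, -7/16, -7/16)
  clear (0,1): R0 −= (-1)R1 → (1, 0, 5/16, -11/16)
  clear (2,1): R2 −= (-3)R1 → (0, 0, 11/16, -53/16)
  clear (3,1): R3 −= (-3)R1 → (0, 0, 15/16, -17/16)
pivot(2,2)=11/16: scale R2 → (0, 0, 1, -53/11)
  clear (0,2): R0 −= (5/16)R2 → (1, 0, 0, 9/11)
  clear (1,2): R1 −= (-7/16)R2 → (0, 1, 0, -28/11)
  clear (3,2): R3 −= (15/16)R2 → (0, 0, 0, 38/11)
pivot(3,3)=38/11: scale R3 → (0, 0, 0, 1)
  clear (0,3): R0 −= (9/11)R3 → (1, 0, 0, 0)
  clear (1,3): R1 −= (-28/11)R3 → (0, 1, 0, 0)
  clear (2,3): R2 −= (-53/11)R3 → (0, 0, 1, 0)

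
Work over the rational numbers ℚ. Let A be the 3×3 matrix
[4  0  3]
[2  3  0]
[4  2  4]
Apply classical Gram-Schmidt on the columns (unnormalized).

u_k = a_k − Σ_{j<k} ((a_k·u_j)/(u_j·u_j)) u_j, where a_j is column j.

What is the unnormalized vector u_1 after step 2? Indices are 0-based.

Step 1: u_0 = a_0 = (4, 2, 4).
Step 2: u_1 = a_1 − (7/18)·u_0 = (-14/9, 20/9, 4/9).

u_1 = (-14/9, 20/9, 4/9)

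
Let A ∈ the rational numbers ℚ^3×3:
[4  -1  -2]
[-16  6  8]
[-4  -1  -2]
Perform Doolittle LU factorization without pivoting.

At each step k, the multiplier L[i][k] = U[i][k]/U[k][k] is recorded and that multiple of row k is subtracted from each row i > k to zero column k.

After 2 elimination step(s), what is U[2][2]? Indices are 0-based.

[col 0] pivot 4
  R1 -= -4*R0 → (0, 2, 0)  (L[1][0] := -4)
  R2 -= -1*R0 → (0, -2, -4)  (L[2][0] := -1)
[col 1] pivot 2
  R2 -= -1*R1 → (0, 0, -4)  (L[2][1] := -1)

U[2][2] = -4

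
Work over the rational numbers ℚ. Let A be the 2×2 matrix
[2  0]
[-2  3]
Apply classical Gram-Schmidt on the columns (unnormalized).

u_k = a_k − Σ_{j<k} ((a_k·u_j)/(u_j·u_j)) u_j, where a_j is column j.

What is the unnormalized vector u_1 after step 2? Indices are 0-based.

u_1 = (3/2, 3/2)

Step 1: u_0 = a_0 = (2, -2).
Step 2: u_1 = a_1 − (-3/4)·u_0 = (3/2, 3/2).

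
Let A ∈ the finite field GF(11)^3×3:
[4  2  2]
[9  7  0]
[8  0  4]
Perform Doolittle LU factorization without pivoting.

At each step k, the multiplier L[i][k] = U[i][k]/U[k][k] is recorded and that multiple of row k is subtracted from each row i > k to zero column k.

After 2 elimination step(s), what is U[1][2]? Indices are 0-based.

[col 0] pivot 4
  R1 -= 5*R0 → (0, 8, 1)  (L[1][0] := 5)
  R2 -= 2*R0 → (0, 7, 0)  (L[2][0] := 2)
[col 1] pivot 8
  R2 -= 5*R1 → (0, 0, 6)  (L[2][1] := 5)

U[1][2] = 1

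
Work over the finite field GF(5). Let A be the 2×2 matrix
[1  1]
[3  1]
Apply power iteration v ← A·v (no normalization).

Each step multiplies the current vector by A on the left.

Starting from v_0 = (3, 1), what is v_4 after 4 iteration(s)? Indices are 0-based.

v_4 = (0, 2)

v_0 = (3, 1).
v_1 = A·v_0 = (4, 0).
v_2 = A·v_1 = (4, 2).
v_3 = A·v_2 = (1, 4).
v_4 = A·v_3 = (0, 2).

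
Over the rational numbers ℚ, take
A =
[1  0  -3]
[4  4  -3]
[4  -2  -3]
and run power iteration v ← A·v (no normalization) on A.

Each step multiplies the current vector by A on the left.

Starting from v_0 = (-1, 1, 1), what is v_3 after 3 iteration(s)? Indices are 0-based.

v_3 = (-28, 37, 43)

v_0 = (-1, 1, 1).
v_1 = A·v_0 = (-4, -3, -9).
v_2 = A·v_1 = (23, -1, 17).
v_3 = A·v_2 = (-28, 37, 43).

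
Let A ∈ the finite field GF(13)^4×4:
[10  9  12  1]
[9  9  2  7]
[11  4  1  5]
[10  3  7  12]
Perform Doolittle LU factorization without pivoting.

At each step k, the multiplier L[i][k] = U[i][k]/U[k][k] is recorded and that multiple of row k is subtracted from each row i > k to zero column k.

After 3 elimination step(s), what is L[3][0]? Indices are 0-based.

L[3][0] = 1

Step 1: pivot at (0,0) is 10.
  row1 ← row1 − (10)·row0  ⇒  L[1][0]=10, U row1=(0, 10, 12, 10)
  row2 ← row2 − (5)·row0  ⇒  L[2][0]=5, U row2=(0, 11, 6, 0)
  row3 ← row3 − (1)·row0  ⇒  L[3][0]=1, U row3=(0, 7, 8, 11)
Step 2: pivot at (1,1) is 10.
  row2 ← row2 − (5)·row1  ⇒  L[2][1]=5, U row2=(0, 0, 11, 2)
  row3 ← row3 − (2)·row1  ⇒  L[3][1]=2, U row3=(0, 0, 10, 4)
Step 3: pivot at (2,2) is 11.
  row3 ← row3 − (8)·row2  ⇒  L[3][2]=8, U row3=(0, 0, 0, 1)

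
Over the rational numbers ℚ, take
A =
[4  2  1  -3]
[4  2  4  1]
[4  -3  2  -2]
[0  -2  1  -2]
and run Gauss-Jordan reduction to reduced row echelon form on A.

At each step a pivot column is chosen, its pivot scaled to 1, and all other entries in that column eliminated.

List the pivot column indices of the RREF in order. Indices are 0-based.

[1] R0 /= 4  ⇒  (1, 1/2, 1/4, -3/4)
     R1 -= 4·R0  ⇒  (0, 0, 3, 4)
     R2 -= 4·R0  ⇒  (0, -5, 1, 1)
[2] R1 <-> R2
[2] R1 /= -5  ⇒  (0, 1, -1/5, -1/5)
     R0 -= 1/2·R1  ⇒  (1, 0, 7/20, -13/20)
     R3 -= -2·R1  ⇒  (0, 0, 3/5, -12/5)
[3] R2 /= 3  ⇒  (0, 0, 1, 4/3)
     R0 -= 7/20·R2  ⇒  (1, 0, 0, -67/60)
     R1 -= -1/5·R2  ⇒  (0, 1, 0, 1/15)
     R3 -= 3/5·R2  ⇒  (0, 0, 0, -16/5)
[4] R3 /= -16/5  ⇒  (0, 0, 0, 1)
     R0 -= -67/60·R3  ⇒  (1, 0, 0, 0)
     R1 -= 1/15·R3  ⇒  (0, 1, 0, 0)
     R2 -= 4/3·R3  ⇒  (0, 0, 1, 0)

pivot columns: 0, 1, 2, 3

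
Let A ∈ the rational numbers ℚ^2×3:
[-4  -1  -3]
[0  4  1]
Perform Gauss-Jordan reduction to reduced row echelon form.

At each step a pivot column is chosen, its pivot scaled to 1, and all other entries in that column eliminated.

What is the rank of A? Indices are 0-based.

rank = 2

pivot(0,0)=-4: scale R0 → (1, 1/4, 3/4)
pivot(1,1)=4: scale R1 → (0, 1, 1/4)
  clear (0,1): R0 −= (1/4)R1 → (1, 0, 11/16)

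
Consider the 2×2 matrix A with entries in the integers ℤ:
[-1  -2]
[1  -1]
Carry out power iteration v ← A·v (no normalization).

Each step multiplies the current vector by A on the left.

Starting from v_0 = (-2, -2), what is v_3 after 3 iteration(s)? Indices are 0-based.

v_0 = (-2, -2).
v_1 = A·v_0 = (6, 0).
v_2 = A·v_1 = (-6, 6).
v_3 = A·v_2 = (-6, -12).

v_3 = (-6, -12)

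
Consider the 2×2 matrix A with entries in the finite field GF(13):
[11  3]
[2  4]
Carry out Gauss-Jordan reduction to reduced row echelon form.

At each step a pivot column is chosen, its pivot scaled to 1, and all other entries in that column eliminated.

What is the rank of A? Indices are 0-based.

[1] R0 /= 11  ⇒  (1, 5)
     R1 -= 2·R0  ⇒  (0, 7)
[2] R1 /= 7  ⇒  (0, 1)
     R0 -= 5·R1  ⇒  (1, 0)

rank = 2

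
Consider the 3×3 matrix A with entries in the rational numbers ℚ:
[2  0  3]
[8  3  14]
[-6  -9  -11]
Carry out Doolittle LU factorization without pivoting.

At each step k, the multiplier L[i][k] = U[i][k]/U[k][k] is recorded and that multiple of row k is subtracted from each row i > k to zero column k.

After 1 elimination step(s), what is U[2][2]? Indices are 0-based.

U[2][2] = -2

Step 1: pivot at (0,0) is 2.
  row1 ← row1 − (4)·row0  ⇒  L[1][0]=4, U row1=(0, 3, 2)
  row2 ← row2 − (-3)·row0  ⇒  L[2][0]=-3, U row2=(0, -9, -2)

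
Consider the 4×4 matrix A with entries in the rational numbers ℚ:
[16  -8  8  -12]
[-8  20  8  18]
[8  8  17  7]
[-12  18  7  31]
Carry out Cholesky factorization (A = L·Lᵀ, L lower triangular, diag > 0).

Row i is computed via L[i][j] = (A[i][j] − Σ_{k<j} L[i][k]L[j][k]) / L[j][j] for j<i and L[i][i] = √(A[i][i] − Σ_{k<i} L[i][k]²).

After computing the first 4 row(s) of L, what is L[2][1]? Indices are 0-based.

L[2][1] = 3

Step 1: L[0][0] = √(16) = 4.
  L[1][0] = (-8) / L[0][0] = -2.
Step 2: L[1][1] = √(16) = 4.
  L[2][0] = (8) / L[0][0] = 2.
  L[2][1] = (12) / L[1][1] = 3.
Step 3: L[2][2] = √(4) = 2.
  L[3][0] = (-12) / L[0][0] = -3.
  L[3][1] = (12) / L[1][1] = 3.
  L[3][2] = (4) / L[2][2] = 2.
Step 4: L[3][3] = √(9) = 3.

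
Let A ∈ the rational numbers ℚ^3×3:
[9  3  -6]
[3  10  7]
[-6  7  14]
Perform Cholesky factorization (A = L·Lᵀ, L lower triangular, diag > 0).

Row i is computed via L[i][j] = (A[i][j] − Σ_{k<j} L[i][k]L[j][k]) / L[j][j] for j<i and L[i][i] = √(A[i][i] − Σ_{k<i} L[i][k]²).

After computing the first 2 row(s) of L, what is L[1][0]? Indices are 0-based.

L[1][0] = 1

Step 1: L[0][0] = √(9) = 3.
  L[1][0] = (3) / L[0][0] = 1.
Step 2: L[1][1] = √(9) = 3.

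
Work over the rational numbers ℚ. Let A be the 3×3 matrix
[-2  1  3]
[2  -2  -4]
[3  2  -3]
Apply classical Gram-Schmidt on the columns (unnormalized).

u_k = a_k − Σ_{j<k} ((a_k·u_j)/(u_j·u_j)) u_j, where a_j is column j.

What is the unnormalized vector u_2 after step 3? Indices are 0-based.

u_2 = (-40/153, -28/153, -8/153)

Step 1: u_0 = a_0 = (-2, 2, 3).
Step 2: u_1 = a_1 − (0)·u_0 = (1, -2, 2).
Step 3: u_2 = a_2 − (-23/17)·u_0 − (5/9)·u_1 = (-40/153, -28/153, -8/153).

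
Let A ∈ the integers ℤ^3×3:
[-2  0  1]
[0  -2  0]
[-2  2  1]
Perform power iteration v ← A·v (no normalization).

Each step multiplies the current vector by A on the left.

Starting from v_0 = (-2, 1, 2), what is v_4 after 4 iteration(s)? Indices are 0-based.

v_4 = (8, 16, -8)

v_0 = (-2, 1, 2).
v_1 = A·v_0 = (6, -2, 8).
v_2 = A·v_1 = (-4, 4, -8).
v_3 = A·v_2 = (0, -8, 8).
v_4 = A·v_3 = (8, 16, -8).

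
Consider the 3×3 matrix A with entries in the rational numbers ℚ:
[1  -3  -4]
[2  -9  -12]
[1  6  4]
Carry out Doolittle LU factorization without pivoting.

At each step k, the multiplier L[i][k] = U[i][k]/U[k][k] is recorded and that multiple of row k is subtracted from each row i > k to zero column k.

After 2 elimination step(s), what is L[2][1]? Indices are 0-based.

L[2][1] = -3

[col 0] pivot 1
  R1 -= 2*R0 → (0, -3, -4)  (L[1][0] := 2)
  R2 -= 1*R0 → (0, 9, 8)  (L[2][0] := 1)
[col 1] pivot -3
  R2 -= -3*R1 → (0, 0, -4)  (L[2][1] := -3)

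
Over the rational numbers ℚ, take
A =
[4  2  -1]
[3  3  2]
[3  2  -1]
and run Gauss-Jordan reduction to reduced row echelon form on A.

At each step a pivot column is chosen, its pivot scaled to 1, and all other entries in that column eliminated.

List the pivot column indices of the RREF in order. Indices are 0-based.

step 1: normalize row 0 (÷4) = (1, 1/2, -1/4)
  row 1: subtract 3×row0 = (0, 3/2, 11/4)
  row 2: subtract 3×row0 = (0, 1/2, -1/4)
step 2: normalize row 1 (÷3/2) = (0, 1, 11/6)
  row 0: subtract 1/2×row1 = (1, 0, -7/6)
  row 2: subtract 1/2×row1 = (0, 0, -7/6)
step 3: normalize row 2 (÷-7/6) = (0, 0, 1)
  row 0: subtract -7/6×row2 = (1, 0, 0)
  row 1: subtract 11/6×row2 = (0, 1, 0)

pivot columns: 0, 1, 2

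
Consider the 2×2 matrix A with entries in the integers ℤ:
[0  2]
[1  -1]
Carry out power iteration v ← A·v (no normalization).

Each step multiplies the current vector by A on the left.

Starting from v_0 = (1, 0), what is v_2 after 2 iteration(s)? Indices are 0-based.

v_0 = (1, 0).
v_1 = A·v_0 = (0, 1).
v_2 = A·v_1 = (2, -1).

v_2 = (2, -1)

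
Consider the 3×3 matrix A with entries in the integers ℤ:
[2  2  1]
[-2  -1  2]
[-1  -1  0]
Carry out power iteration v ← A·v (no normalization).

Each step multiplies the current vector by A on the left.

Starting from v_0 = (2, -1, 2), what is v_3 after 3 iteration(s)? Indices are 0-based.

v_3 = (-9, -17, 2)

v_0 = (2, -1, 2).
v_1 = A·v_0 = (4, 1, -1).
v_2 = A·v_1 = (9, -11, -5).
v_3 = A·v_2 = (-9, -17, 2).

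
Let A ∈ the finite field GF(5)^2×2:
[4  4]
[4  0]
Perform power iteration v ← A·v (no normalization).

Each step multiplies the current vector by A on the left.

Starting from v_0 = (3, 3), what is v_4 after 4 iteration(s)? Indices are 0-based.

v_4 = (4, 0)

v_0 = (3, 3).
v_1 = A·v_0 = (4, 2).
v_2 = A·v_1 = (4, 1).
v_3 = A·v_2 = (0, 1).
v_4 = A·v_3 = (4, 0).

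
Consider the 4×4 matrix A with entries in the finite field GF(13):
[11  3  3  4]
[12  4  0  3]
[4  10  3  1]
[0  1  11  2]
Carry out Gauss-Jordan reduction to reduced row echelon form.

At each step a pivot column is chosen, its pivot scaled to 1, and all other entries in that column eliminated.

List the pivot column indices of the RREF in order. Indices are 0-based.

pivot(0,0)=11: scale R0 → (1, 5, 5, 11)
  clear (1,0): R1 −= (12)R0 → (0, 9, 5, 1)
  clear (2,0): R2 −= (4)R0 → (0, 3, 9, 9)
pivot(1,1)=9: scale R1 → (0, 1, 2, 3)
  clear (0,1): R0 −= (5)R1 → (1, 0, 8, 9)
  clear (2,1): R2 −= (3)R1 → (0, 0, 3, 0)
  clear (3,1): R3 −= (1)R1 → (0, 0, 9, 12)
pivot(2,2)=3: scale R2 → (0, 0, 1, 0)
  clear (0,2): R0 −= (8)R2 → (1, 0, 0, 9)
  clear (1,2): R1 −= (2)R2 → (0, 1, 0, 3)
  clear (3,2): R3 −= (9)R2 → (0, 0, 0, 12)
pivot(3,3)=12: scale R3 → (0, 0, 0, 1)
  clear (0,3): R0 −= (9)R3 → (1, 0, 0, 0)
  clear (1,3): R1 −= (3)R3 → (0, 1, 0, 0)

pivot columns: 0, 1, 2, 3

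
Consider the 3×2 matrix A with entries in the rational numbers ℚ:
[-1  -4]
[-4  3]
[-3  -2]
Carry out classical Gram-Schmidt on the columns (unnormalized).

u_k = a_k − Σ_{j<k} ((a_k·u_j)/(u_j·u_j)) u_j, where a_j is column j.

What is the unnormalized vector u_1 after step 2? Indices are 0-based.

Step 1: u_0 = a_0 = (-1, -4, -3).
Step 2: u_1 = a_1 − (-1/13)·u_0 = (-53/13, 35/13, -29/13).

u_1 = (-53/13, 35/13, -29/13)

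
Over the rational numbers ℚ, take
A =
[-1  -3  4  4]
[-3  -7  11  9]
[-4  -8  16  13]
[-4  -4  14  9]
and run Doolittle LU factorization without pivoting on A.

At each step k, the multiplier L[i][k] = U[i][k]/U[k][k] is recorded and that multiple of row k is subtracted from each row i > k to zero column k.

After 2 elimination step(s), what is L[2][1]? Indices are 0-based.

k=0: U[0][0]=-1
  eliminate (1,0): mult=3, new row 1: (0, 2, -1, -3); set L[1][0]=3
  eliminate (2,0): mult=4, new row 2: (0, 4, 0, -3); set L[2][0]=4
  eliminate (3,0): mult=4, new row 3: (0, 8, -2, -7); set L[3][0]=4
k=1: U[1][1]=2
  eliminate (2,1): mult=2, new row 2: (0, 0, 2, 3); set L[2][1]=2
  eliminate (3,1): mult=4, new row 3: (0, 0, 2, 5); set L[3][1]=4

L[2][1] = 2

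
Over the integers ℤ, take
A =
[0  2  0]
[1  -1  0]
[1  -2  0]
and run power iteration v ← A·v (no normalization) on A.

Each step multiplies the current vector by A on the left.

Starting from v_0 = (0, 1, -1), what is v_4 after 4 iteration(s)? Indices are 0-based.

v_0 = (0, 1, -1).
v_1 = A·v_0 = (2, -1, -2).
v_2 = A·v_1 = (-2, 3, 4).
v_3 = A·v_2 = (6, -5, -8).
v_4 = A·v_3 = (-10, 11, 16).

v_4 = (-10, 11, 16)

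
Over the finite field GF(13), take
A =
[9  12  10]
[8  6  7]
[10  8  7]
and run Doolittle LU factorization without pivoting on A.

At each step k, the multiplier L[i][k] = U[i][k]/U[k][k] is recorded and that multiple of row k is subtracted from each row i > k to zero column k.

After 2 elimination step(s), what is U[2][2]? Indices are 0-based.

[col 0] pivot 9
  R1 -= 11*R0 → (0, 4, 1)  (L[1][0] := 11)
  R2 -= 4*R0 → (0, 12, 6)  (L[2][0] := 4)
[col 1] pivot 4
  R2 -= 3*R1 → (0, 0, 3)  (L[2][1] := 3)

U[2][2] = 3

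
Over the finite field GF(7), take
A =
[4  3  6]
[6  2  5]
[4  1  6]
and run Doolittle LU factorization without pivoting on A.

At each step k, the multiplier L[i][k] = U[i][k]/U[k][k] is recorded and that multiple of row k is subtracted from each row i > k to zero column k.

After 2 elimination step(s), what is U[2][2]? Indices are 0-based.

U[2][2] = 6

[col 0] pivot 4
  R1 -= 5*R0 → (0, 1, 3)  (L[1][0] := 5)
  R2 -= 1*R0 → (0, 5, 0)  (L[2][0] := 1)
[col 1] pivot 1
  R2 -= 5*R1 → (0, 0, 6)  (L[2][1] := 5)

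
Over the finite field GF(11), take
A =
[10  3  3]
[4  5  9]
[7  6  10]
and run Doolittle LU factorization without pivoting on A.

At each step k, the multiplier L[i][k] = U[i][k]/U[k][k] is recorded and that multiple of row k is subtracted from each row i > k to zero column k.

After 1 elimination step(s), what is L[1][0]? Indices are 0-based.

L[1][0] = 7

[col 0] pivot 10
  R1 -= 7*R0 → (0, 6, 10)  (L[1][0] := 7)
  R2 -= 4*R0 → (0, 5, 9)  (L[2][0] := 4)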